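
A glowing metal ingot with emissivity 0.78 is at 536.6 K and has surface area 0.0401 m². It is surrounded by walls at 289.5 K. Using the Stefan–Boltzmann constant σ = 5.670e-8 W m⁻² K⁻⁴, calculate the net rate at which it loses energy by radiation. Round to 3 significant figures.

Net loss ≈ 135 W

Area A = 0.0401 m².
Net radiated power P_net = εσA(T⁴ − T₀⁴) = 0.78×5.670×10⁻⁸×0.0401×(536.6⁴ − 289.5⁴).
T⁴ − T₀⁴ = 8.29092×10¹⁰ − 7.02416×10⁹ = 7.58850×10¹⁰ K⁴, so P_net = 135 W.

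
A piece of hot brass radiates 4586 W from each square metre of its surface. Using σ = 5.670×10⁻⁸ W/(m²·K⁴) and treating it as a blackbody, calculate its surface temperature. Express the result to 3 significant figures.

I = σT⁴, so T = (I/σ)^(1/4) = (4586/(5.670×10⁻⁸))^(1/4) = 533 K.

T ≈ 533 K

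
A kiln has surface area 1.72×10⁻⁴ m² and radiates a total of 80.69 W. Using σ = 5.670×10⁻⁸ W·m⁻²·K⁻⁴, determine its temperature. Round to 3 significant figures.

Area A = 1.72×10⁻⁴ m².
P = σAT⁴ ⇒ T = (P/(σA))^(1/4) = (80.69/(5.670×10⁻⁸×1.72×10⁻⁴))^(1/4) = 1.70×10³ K.

T ≈ 1.70×10³ K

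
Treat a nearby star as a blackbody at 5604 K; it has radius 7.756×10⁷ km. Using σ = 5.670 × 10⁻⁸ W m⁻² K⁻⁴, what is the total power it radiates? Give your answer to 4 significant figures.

Surface area A = 4πR² = 4π(7.756×10¹⁰ m)² = 7.55937×10²² m².
P = σAT⁴ = 5.670×10⁻⁸ × 7.55937×10²² × (5604)⁴ = 4.227×10³⁰ W.

P ≈ 4.227×10³⁰ W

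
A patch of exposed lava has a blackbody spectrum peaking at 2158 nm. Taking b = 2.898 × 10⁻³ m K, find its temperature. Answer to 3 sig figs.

Wien's law gives T = b/λ_max = (2.898×10⁻³ m·K)/(2.158×10⁻⁶ m) = 1.34×10³ K.

T ≈ 1.34×10³ K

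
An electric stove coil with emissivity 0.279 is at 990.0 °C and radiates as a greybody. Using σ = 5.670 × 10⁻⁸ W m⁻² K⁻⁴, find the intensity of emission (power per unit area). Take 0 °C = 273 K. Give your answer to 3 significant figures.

T = 990.0 °C + 273 = 1263.0 K.
Stefan–Boltzmann: I = εσT⁴ = 0.279 × 5.670×10⁻⁸ × (1263.0)⁴ = 4.03×10⁴ W/m².

I ≈ 4.03×10⁴ W/m²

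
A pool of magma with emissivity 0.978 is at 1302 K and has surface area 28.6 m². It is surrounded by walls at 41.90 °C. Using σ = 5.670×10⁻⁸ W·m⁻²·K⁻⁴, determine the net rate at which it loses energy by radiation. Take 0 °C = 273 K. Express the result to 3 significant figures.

Surroundings: T = 41.90 °C + 273 = 314.90 K.
Area A = 28.6 m².
Net radiated power P_net = εσA(T⁴ − T₀⁴) = 0.978×5.670×10⁻⁸×28.6×(1302⁴ − 314.90⁴).
T⁴ − T₀⁴ = 2.87372×10¹² − 9.83310×10⁹ = 2.86389×10¹² K⁴, so P_net = 4.54×10⁶ W.

Net loss ≈ 4.54×10⁶ W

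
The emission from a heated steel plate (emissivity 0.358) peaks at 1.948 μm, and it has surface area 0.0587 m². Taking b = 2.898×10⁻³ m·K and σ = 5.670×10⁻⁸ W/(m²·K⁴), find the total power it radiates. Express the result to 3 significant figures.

P ≈ 5.84×10³ W

Wien's law: T = b/λ_max = 2.898×10⁻³/1.948×10⁻⁶ = 1487.68 K.
Area A = 0.0587 m².
Then P = εσAT⁴ = 0.358×5.670×10⁻⁸×0.0587×(1487.68)⁴ = 5.84×10³ W.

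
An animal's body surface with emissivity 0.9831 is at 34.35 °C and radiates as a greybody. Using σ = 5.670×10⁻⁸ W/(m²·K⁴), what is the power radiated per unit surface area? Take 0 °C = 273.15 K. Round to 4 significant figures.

T = 34.35 °C + 273.15 = 307.50 K.
Stefan–Boltzmann: I = εσT⁴ = 0.9831 × 5.670×10⁻⁸ × (307.50)⁴ = 498.4 W/m².

I ≈ 498.4 W/m²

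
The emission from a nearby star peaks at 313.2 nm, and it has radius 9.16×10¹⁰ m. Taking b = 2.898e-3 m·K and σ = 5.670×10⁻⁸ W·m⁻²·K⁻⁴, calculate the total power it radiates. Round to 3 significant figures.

Wien's law: T = b/λ_max = 2.898×10⁻³/3.132×10⁻⁷ = 9252.87 K.
Surface area A = 4πR² = 4π(9.16×10¹⁰ m)² = 1.05439×10²³ m².
Then P = σAT⁴ = 5.670×10⁻⁸×1.05439×10²³×(9252.87)⁴ = 4.38×10³¹ W.

P ≈ 4.38×10³¹ W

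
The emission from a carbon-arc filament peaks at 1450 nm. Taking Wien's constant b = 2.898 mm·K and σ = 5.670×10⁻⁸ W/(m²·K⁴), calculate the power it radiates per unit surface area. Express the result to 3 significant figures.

Wien's law: T = b/λ_max = 2.898×10⁻³/1.450×10⁻⁶ = 1998.62 K.
Then I = σT⁴ = 5.670×10⁻⁸×(1998.62)⁴ = 9.05×10⁵ W/m².

I ≈ 9.05×10⁵ W/m²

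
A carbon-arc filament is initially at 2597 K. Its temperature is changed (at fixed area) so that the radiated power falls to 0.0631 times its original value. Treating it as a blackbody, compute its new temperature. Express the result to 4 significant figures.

P ∝ T⁴, so T₂/T₁ = (P₂/P₁)^(1/4) = (0.0631)^(1/4) = 0.501196.
T₂ = 2597 × 0.501196 = 1302 K.

T₂ ≈ 1302 K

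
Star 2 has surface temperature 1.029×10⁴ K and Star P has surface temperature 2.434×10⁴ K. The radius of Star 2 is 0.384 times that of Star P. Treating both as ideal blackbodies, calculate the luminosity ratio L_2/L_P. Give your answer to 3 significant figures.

L ∝ R²T⁴, so L_2/L_P = (R_2/R_P)²(T_2/T_P)⁴ = (0.384)² × (1.029×10⁴/2.434×10⁴)⁴ = 0.147456 × 0.0319433 = 4.71×10⁻³.

L_2/L_P ≈ 4.71×10⁻³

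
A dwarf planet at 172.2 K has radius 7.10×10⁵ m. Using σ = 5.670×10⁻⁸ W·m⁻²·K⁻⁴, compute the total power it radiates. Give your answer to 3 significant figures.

Surface area A = 4πR² = 4π(7.10×10⁵ m)² = 6.33471×10¹² m².
P = σAT⁴ = 5.670×10⁻⁸ × 6.33471×10¹² × (172.2)⁴ = 3.16×10¹⁴ W.

P ≈ 3.16×10¹⁴ W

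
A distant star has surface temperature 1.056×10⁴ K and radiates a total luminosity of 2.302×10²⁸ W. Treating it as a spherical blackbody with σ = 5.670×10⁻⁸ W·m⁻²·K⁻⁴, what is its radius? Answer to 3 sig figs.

R ≈ 1.61×10⁹ m

L = 4πR²σT⁴ ⇒ R = √(L/(4πσT⁴)).
σT⁴ = 7.05081×10⁸ W/m², so R = √(2.302×10²⁸/(4π×7.05081×10⁸)) = 1.61×10⁹ m.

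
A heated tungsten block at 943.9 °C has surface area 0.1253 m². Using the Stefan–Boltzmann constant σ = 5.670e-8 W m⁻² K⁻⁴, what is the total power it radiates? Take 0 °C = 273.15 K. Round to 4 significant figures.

P ≈ 1.559×10⁴ W

T = 943.9 °C + 273.15 = 1217.05 K.
Area A = 0.1253 m².
P = σAT⁴ = 5.670×10⁻⁸ × 0.1253 × (1217.05)⁴ = 1.559×10⁴ W.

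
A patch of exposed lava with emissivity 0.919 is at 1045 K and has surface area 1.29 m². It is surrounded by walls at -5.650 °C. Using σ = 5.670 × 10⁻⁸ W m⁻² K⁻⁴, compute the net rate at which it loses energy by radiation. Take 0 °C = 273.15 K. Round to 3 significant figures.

Net loss ≈ 7.98×10⁴ W

Surroundings: T = -5.650 °C + 273.15 = 267.500 K.
Area A = 1.29 m².
Net radiated power P_net = εσA(T⁴ − T₀⁴) = 0.919×5.670×10⁻⁸×1.29×(1045⁴ − 267.500⁴).
T⁴ − T₀⁴ = 1.19252×10¹² − 5.12030×10⁹ = 1.18740×10¹² K⁴, so P_net = 7.98×10⁴ W.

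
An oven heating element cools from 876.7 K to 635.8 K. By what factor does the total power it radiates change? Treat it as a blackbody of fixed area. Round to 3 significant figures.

P ∝ T⁴, so P₂/P₁ = (T₂/T₁)⁴ = (635.8/876.7)⁴ = (0.725220)⁴ = 0.277.

P₂/P₁ ≈ 0.277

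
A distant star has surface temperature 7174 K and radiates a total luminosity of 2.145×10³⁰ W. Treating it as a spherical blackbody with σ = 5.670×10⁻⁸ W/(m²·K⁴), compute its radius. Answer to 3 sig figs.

L = 4πR²σT⁴ ⇒ R = √(L/(4πσT⁴)).
σT⁴ = 1.50186×10⁸ W/m², so R = √(2.145×10³⁰/(4π×1.50186×10⁸)) = 3.37×10¹⁰ m.

R ≈ 3.37×10¹⁰ m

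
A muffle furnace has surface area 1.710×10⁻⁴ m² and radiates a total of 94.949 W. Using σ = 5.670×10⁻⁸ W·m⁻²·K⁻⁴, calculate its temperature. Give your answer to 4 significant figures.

T ≈ 1769 K

Area A = 1.710×10⁻⁴ m².
P = σAT⁴ ⇒ T = (P/(σA))^(1/4) = (94.949/(5.670×10⁻⁸×1.710×10⁻⁴))^(1/4) = 1769 K.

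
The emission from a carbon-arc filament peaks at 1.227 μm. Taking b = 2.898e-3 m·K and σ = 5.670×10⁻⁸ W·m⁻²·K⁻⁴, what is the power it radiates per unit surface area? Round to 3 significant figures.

Wien's law: T = b/λ_max = 2.898×10⁻³/1.227×10⁻⁶ = 2361.86 K.
Then I = σT⁴ = 5.670×10⁻⁸×(2361.86)⁴ = 1.76×10⁶ W/m².

I ≈ 1.76×10⁶ W/m²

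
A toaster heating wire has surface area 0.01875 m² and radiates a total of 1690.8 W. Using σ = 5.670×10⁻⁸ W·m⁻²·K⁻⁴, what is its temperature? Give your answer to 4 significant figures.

Area A = 0.01875 m².
P = σAT⁴ ⇒ T = (P/(σA))^(1/4) = (1690.8/(5.670×10⁻⁸×0.01875))^(1/4) = 1123 K.

T ≈ 1123 K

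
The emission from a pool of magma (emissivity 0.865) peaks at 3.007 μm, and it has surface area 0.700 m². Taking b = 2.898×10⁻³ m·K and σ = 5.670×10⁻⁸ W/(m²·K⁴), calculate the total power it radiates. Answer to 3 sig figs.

Wien's law: T = b/λ_max = 2.898×10⁻³/3.007×10⁻⁶ = 963.751 K.
Area A = 0.700 m².
Then P = εσAT⁴ = 0.865×5.670×10⁻⁸×0.700×(963.751)⁴ = 2.96×10⁴ W.

P ≈ 2.96×10⁴ W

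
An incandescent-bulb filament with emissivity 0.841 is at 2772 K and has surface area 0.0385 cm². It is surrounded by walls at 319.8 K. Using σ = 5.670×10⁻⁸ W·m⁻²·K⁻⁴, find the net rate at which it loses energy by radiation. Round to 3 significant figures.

Net loss ≈ 10.8 W

Area A = 0.0385 cm² = 3.85×10⁻⁶ m².
Net radiated power P_net = εσA(T⁴ − T₀⁴) = 0.841×5.670×10⁻⁸×3.85×10⁻⁶×(2772⁴ − 319.8⁴).
T⁴ − T₀⁴ = 5.90436×10¹³ − 1.04596×10¹⁰ = 5.90331×10¹³ K⁴, so P_net = 10.8 W.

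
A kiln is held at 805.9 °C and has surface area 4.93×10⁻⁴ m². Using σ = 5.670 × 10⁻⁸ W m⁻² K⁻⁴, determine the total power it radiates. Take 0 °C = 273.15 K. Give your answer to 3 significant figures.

P ≈ 37.9 W

T = 805.9 °C + 273.15 = 1079.05 K.
Area A = 4.93×10⁻⁴ m².
P = σAT⁴ = 5.670×10⁻⁸ × 4.93×10⁻⁴ × (1079.05)⁴ = 37.9 W.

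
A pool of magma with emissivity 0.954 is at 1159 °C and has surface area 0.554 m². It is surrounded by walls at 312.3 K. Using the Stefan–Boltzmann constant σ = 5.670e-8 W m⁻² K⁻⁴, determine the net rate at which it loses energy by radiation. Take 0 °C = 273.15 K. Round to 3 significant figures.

T = 1159 °C + 273.15 = 1432.15 K.
Area A = 0.554 m².
Net radiated power P_net = εσA(T⁴ − T₀⁴) = 0.954×5.670×10⁻⁸×0.554×(1432.15⁴ − 312.3⁴).
T⁴ − T₀⁴ = 4.20682×10¹² − 9.51235×10⁹ = 4.19731×10¹² K⁴, so P_net = 1.26×10⁵ W.

Net loss ≈ 1.26×10⁵ W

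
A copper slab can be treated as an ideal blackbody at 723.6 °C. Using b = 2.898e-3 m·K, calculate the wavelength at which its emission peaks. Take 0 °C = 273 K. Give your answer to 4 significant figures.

λ_max ≈ 2908 nm

T = 723.6 °C + 273 = 996.6 K.
Wien's displacement law: λ_max = b/T = (2.898×10⁻³ m·K)/(996.6 K) = 2.9079×10⁻⁶ m.
That is 2908 nm, in the infrared range.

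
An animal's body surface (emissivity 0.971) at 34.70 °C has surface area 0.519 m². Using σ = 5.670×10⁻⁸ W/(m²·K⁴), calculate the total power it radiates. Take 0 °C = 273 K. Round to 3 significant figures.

P ≈ 256 W

T = 34.70 °C + 273 = 307.70 K.
Area A = 0.519 m².
P = εσAT⁴ = 0.971 × 5.670×10⁻⁸ × 0.519 × (307.70)⁴ = 256 W.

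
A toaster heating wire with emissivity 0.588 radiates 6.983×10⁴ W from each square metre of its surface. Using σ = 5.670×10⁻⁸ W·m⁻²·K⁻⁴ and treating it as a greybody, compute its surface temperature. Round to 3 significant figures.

T ≈ 1.20×10³ K

I = εσT⁴, so T = (I/εσ)^(1/4) = (6.983×10⁴/(0.588×5.670×10⁻⁸))^(1/4) = 1.20×10³ K.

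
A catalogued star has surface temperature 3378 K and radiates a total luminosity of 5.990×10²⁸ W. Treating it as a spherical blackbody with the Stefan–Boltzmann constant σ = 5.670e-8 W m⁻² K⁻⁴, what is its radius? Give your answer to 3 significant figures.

L = 4πR²σT⁴ ⇒ R = √(L/(4πσT⁴)).
σT⁴ = 7.38281×10⁶ W/m², so R = √(5.990×10²⁸/(4π×7.38281×10⁶)) = 2.54×10¹⁰ m.

R ≈ 2.54×10¹⁰ m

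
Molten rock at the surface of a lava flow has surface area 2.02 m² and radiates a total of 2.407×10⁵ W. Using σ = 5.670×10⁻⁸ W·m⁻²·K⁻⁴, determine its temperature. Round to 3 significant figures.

Area A = 2.02 m².
P = σAT⁴ ⇒ T = (P/(σA))^(1/4) = (2.407×10⁵/(5.670×10⁻⁸×2.02))^(1/4) = 1.20×10³ K.

T ≈ 1.20×10³ K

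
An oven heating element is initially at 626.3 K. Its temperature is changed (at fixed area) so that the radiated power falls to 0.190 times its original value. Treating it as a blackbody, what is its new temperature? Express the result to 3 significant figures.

P ∝ T⁴, so T₂/T₁ = (P₂/P₁)^(1/4) = (0.190)^(1/4) = 0.660220.
T₂ = 626.3 × 0.660220 = 413 K.

T₂ ≈ 413 K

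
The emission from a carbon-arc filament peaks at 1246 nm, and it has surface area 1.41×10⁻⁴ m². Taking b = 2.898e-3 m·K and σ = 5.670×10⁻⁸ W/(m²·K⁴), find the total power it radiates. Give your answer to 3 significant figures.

Wien's law: T = b/λ_max = 2.898×10⁻³/1.246×10⁻⁶ = 2325.84 K.
Area A = 1.41×10⁻⁴ m².
Then P = σAT⁴ = 5.670×10⁻⁸×1.41×10⁻⁴×(2325.84)⁴ = 234 W.

P ≈ 234 W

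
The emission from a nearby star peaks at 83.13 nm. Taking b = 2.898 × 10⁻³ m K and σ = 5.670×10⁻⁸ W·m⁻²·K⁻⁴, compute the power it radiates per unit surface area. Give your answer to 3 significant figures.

I ≈ 8.37×10¹⁰ W/m²

Wien's law: T = b/λ_max = 2.898×10⁻³/8.313×10⁻⁸ = 34861.1 K.
Then I = σT⁴ = 5.670×10⁻⁸×(34861.1)⁴ = 8.37×10¹⁰ W/m².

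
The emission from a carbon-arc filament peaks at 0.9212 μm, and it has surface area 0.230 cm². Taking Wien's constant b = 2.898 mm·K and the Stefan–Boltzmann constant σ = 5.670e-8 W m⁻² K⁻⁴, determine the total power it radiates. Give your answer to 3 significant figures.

Wien's law: T = b/λ_max = 2.898×10⁻³/9.212×10⁻⁷ = 3145.90 K.
Area A = 0.230 cm² = 2.30×10⁻⁵ m².
Then P = σAT⁴ = 5.670×10⁻⁸×2.30×10⁻⁵×(3145.90)⁴ = 128 W.

P ≈ 128 W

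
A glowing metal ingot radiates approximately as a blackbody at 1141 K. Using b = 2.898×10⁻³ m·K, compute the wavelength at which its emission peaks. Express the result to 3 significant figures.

Wien's displacement law: λ_max = b/T = (2.898×10⁻³ m·K)/(1141 K) = 2.540×10⁻⁶ m.
That is 2.54×10³ nm, in the infrared range.

λ_max ≈ 2.54×10³ nm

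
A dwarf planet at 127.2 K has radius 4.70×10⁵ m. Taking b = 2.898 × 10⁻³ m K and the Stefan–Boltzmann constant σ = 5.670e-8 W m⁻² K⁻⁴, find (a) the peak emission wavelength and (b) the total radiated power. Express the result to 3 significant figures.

λ_max ≈ 22.8 μm; P ≈ 4.12×10¹³ W

(a) λ_max = b/T = 2.898×10⁻³/127.2 = 2.278×10⁻⁵ m = 22.8 μm.
Surface area A = 4πR² = 4π(4.70×10⁵ m)² = 2.77591×10¹² m².
(b) P = σAT⁴ = 5.670×10⁻⁸×2.77591×10¹²×(127.2)⁴ = 4.12×10¹³ W.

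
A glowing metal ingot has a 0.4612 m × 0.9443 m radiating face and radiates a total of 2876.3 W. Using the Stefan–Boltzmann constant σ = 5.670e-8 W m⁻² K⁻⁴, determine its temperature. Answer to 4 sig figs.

T ≈ 584.2 K

Area A = 0.4612 × 0.9443 = 0.435511 m².
P = σAT⁴ ⇒ T = (P/(σA))^(1/4) = (2876.3/(5.670×10⁻⁸×0.435511))^(1/4) = 584.2 K.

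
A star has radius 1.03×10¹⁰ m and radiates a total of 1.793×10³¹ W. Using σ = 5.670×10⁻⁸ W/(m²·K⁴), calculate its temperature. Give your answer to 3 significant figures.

T ≈ 2.21×10⁴ K

Surface area A = 4πR² = 4π(1.03×10¹⁰ m)² = 1.33317×10²¹ m².
P = σAT⁴ ⇒ T = (P/(σA))^(1/4) = (1.793×10³¹/(5.670×10⁻⁸×1.33317×10²¹))^(1/4) = 2.21×10⁴ K.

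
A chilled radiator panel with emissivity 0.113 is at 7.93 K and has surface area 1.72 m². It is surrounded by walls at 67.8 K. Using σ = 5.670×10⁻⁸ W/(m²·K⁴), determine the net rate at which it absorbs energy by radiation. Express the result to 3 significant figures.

Area A = 1.72 m².
Net radiated power P_net = εσA(T⁴ − T₀⁴) = 0.113×5.670×10⁻⁸×1.72×(7.93⁴ − 67.8⁴).
T⁴ − T₀⁴ = 3954.51 − 2.11309×10⁷ = -2.11269×10⁷ K⁴, so P_net = -0.233 W — negative, meaning a net gain of 0.233 W.

Net gain ≈ 0.233 W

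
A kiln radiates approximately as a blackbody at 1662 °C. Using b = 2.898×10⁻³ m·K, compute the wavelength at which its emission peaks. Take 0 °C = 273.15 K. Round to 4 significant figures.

λ_max ≈ 1.498 μm

T = 1662 °C + 273.15 = 1935.15 K.
Wien's displacement law: λ_max = b/T = (2.898×10⁻³ m·K)/(1935.15 K) = 1.4976×10⁻⁶ m.
That is 1.498 μm, in the infrared range.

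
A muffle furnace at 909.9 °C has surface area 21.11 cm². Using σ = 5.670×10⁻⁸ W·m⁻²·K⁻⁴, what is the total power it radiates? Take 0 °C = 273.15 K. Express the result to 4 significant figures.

P ≈ 234.5 W

T = 909.9 °C + 273.15 = 1183.05 K.
Area A = 21.11 cm² = 2.111×10⁻³ m².
P = σAT⁴ = 5.670×10⁻⁸ × 2.111×10⁻³ × (1183.05)⁴ = 234.5 W.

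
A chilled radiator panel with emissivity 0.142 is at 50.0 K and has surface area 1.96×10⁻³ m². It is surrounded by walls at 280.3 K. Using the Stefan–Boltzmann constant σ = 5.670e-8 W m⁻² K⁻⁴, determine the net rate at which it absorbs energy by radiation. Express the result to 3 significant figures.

Area A = 1.96×10⁻³ m².
Net radiated power P_net = εσA(T⁴ − T₀⁴) = 0.142×5.670×10⁻⁸×1.96×10⁻³×(50.0⁴ − 280.3⁴).
T⁴ − T₀⁴ = 6.25000×10⁶ − 6.17294×10⁹ = -6.16669×10⁹ K⁴, so P_net = -0.0973 W — negative, meaning a net gain of 0.0973 W.

Net gain ≈ 0.0973 W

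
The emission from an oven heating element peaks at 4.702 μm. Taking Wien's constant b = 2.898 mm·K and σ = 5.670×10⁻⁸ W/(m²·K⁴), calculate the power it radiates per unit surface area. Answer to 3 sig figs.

Wien's law: T = b/λ_max = 2.898×10⁻³/4.702×10⁻⁶ = 616.333 K.
Then I = σT⁴ = 5.670×10⁻⁸×(616.333)⁴ = 8.18×10³ W/m².

I ≈ 8.18×10³ W/m²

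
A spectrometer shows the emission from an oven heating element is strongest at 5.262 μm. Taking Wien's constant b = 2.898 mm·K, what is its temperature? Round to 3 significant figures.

Wien's law gives T = b/λ_max = (2.898×10⁻³ m·K)/(5.262×10⁻⁶ m) = 551 K.

T ≈ 551 K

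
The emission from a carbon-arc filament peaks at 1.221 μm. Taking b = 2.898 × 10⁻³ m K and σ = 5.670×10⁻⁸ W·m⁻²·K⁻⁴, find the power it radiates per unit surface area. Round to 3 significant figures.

Wien's law: T = b/λ_max = 2.898×10⁻³/1.221×10⁻⁶ = 2373.46 K.
Then I = σT⁴ = 5.670×10⁻⁸×(2373.46)⁴ = 1.80×10⁶ W/m².

I ≈ 1.80×10⁶ W/m²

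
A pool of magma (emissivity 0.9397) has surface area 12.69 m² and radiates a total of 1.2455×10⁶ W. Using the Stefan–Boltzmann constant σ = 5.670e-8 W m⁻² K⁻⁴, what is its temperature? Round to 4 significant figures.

Area A = 12.69 m².
P = εσAT⁴ ⇒ T = (P/(εσA))^(1/4) = (1.2455×10⁶/(0.9397×5.670×10⁻⁸×12.69))^(1/4) = 1165 K.

T ≈ 1165 K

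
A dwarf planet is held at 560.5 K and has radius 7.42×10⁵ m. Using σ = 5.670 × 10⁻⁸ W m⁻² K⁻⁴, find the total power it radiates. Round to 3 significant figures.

P ≈ 3.87×10¹⁶ W

Surface area A = 4πR² = 4π(7.42×10⁵ m)² = 6.91859×10¹² m².
P = σAT⁴ = 5.670×10⁻⁸ × 6.91859×10¹² × (560.5)⁴ = 3.87×10¹⁶ W.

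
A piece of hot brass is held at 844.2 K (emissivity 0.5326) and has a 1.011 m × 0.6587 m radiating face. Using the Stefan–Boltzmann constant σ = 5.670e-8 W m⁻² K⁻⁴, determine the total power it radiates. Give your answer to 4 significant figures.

P ≈ 1.021×10⁴ W

Area A = 1.011 × 0.6587 = 0.665946 m².
P = εσAT⁴ = 0.5326 × 5.670×10⁻⁸ × 0.665946 × (844.2)⁴ = 1.021×10⁴ W.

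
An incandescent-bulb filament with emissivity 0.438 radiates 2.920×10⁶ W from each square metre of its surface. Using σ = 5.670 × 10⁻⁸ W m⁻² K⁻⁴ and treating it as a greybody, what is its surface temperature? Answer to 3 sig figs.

I = εσT⁴, so T = (I/εσ)^(1/4) = (2.920×10⁶/(0.438×5.670×10⁻⁸))^(1/4) = 3.29×10³ K.

T ≈ 3.29×10³ K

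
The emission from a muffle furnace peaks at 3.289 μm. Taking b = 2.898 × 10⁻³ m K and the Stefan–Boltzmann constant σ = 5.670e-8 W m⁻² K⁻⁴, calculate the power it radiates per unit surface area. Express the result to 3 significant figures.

I ≈ 3.42×10⁴ W/m²

Wien's law: T = b/λ_max = 2.898×10⁻³/3.289×10⁻⁶ = 881.119 K.
Then I = σT⁴ = 5.670×10⁻⁸×(881.119)⁴ = 3.42×10⁴ W/m².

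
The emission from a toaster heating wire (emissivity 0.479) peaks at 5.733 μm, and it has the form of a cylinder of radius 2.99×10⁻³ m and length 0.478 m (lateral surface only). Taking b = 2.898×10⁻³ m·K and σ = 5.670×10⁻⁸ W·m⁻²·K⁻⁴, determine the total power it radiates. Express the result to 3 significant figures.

Wien's law: T = b/λ_max = 2.898×10⁻³/5.733×10⁻⁶ = 505.495 K.
Lateral area A = 2πrL = 2π×2.99×10⁻³×0.478 = 8.98005×10⁻³ m².
Then P = εσAT⁴ = 0.479×5.670×10⁻⁸×8.98005×10⁻³×(505.495)⁴ = 15.9 W.

P ≈ 15.9 W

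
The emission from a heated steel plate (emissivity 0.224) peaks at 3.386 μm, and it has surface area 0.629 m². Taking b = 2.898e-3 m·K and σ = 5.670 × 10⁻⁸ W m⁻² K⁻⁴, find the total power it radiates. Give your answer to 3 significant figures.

P ≈ 4.29×10³ W

Wien's law: T = b/λ_max = 2.898×10⁻³/3.386×10⁻⁶ = 855.877 K.
Area A = 0.629 m².
Then P = εσAT⁴ = 0.224×5.670×10⁻⁸×0.629×(855.877)⁴ = 4.29×10³ W.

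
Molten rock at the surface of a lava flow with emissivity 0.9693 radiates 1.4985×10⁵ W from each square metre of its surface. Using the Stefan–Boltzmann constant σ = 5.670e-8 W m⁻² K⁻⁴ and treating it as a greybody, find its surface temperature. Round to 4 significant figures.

I = εσT⁴, so T = (I/εσ)^(1/4) = (1.4985×10⁵/(0.9693×5.670×10⁻⁸))^(1/4) = 1285 K.

T ≈ 1285 K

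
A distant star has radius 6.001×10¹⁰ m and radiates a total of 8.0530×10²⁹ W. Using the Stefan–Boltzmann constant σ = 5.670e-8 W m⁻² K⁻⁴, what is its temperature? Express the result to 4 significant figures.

T ≈ 4209 K

Surface area A = 4πR² = 4π(6.001×10¹⁰ m)² = 4.52540×10²² m².
P = σAT⁴ ⇒ T = (P/(σA))^(1/4) = (8.0530×10²⁹/(5.670×10⁻⁸×4.52540×10²²))^(1/4) = 4209 K.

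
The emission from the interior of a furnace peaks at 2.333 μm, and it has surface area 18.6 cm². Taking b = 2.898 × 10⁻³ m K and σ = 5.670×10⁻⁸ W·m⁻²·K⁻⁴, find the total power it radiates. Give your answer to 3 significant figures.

P ≈ 251 W

Wien's law: T = b/λ_max = 2.898×10⁻³/2.333×10⁻⁶ = 1242.18 K.
Area A = 18.6 cm² = 1.86×10⁻³ m².
Then P = σAT⁴ = 5.670×10⁻⁸×1.86×10⁻³×(1242.18)⁴ = 251 W.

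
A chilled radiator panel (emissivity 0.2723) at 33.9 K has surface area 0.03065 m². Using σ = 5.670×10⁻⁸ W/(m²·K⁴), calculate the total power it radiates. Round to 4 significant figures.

P ≈ 6.250×10⁻⁴ W

Area A = 0.03065 m².
P = εσAT⁴ = 0.2723 × 5.670×10⁻⁸ × 0.03065 × (33.9)⁴ = 6.250×10⁻⁴ W.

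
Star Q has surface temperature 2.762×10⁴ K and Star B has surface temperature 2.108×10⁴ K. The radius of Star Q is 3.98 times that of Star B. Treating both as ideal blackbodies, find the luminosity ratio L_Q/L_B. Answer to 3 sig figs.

L_Q/L_B ≈ 46.7

L ∝ R²T⁴, so L_Q/L_B = (R_Q/R_B)²(T_Q/T_B)⁴ = (3.98)² × (2.762×10⁴/2.108×10⁴)⁴ = 15.8404 × 2.94722 = 46.7.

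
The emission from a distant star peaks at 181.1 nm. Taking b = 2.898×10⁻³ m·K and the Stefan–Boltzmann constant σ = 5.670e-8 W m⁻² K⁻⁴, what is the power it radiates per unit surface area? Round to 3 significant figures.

Wien's law: T = b/λ_max = 2.898×10⁻³/1.811×10⁻⁷ = 16002.2 K.
Then I = σT⁴ = 5.670×10⁻⁸×(16002.2)⁴ = 3.72×10⁹ W/m².

I ≈ 3.72×10⁹ W/m²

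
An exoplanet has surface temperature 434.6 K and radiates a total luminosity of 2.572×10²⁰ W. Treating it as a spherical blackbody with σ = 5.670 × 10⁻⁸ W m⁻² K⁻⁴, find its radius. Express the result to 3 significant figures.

L = 4πR²σT⁴ ⇒ R = √(L/(4πσT⁴)).
σT⁴ = 2022.75 W/m², so R = √(2.572×10²⁰/(4π×2022.75)) = 1.01×10⁸ m.

R ≈ 1.01×10⁸ m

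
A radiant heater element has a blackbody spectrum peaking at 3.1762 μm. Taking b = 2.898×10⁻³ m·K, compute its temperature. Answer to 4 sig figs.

Wien's law gives T = b/λ_max = (2.898×10⁻³ m·K)/(3.1762×10⁻⁶ m) = 912.4 K.

T ≈ 912.4 K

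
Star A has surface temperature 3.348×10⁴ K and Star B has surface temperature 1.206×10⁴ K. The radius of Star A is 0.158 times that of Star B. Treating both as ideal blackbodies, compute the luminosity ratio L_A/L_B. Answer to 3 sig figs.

L_A/L_B ≈ 1.48

L ∝ R²T⁴, so L_A/L_B = (R_A/R_B)²(T_A/T_B)⁴ = (0.158)² × (3.348×10⁴/1.206×10⁴)⁴ = 0.024964 × 59.3954 = 1.48.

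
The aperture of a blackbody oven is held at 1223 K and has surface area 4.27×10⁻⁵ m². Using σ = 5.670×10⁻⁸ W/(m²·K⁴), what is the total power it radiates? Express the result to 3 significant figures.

Area A = 4.27×10⁻⁵ m².
P = σAT⁴ = 5.670×10⁻⁸ × 4.27×10⁻⁵ × (1223)⁴ = 5.42 W.

P ≈ 5.42 W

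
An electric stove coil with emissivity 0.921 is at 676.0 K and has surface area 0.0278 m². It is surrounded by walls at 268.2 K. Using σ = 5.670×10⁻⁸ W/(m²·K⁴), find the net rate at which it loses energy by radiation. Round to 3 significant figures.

Area A = 0.0278 m².
Net radiated power P_net = εσA(T⁴ − T₀⁴) = 0.921×5.670×10⁻⁸×0.0278×(676.0⁴ − 268.2⁴).
T⁴ − T₀⁴ = 2.08827×10¹¹ − 5.17410×10⁹ = 2.03653×10¹¹ K⁴, so P_net = 296 W.

Net loss ≈ 296 W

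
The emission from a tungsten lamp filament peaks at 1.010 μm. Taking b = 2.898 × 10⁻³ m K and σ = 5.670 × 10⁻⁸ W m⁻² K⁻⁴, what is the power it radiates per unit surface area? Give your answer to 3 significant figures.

Wien's law: T = b/λ_max = 2.898×10⁻³/1.010×10⁻⁶ = 2869.31 K.
Then I = σT⁴ = 5.670×10⁻⁸×(2869.31)⁴ = 3.84×10⁶ W/m².

I ≈ 3.84×10⁶ W/m²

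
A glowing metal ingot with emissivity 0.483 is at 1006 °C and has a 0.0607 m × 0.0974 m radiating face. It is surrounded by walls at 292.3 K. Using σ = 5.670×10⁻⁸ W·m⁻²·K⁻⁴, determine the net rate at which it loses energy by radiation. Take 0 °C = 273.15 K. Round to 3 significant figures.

Net loss ≈ 432 W

T = 1006 °C + 273.15 = 1279.15 K.
Area A = 0.0607 × 0.0974 = 5.91218×10⁻³ m².
Net radiated power P_net = εσA(T⁴ − T₀⁴) = 0.483×5.670×10⁻⁸×5.91218×10⁻³×(1279.15⁴ − 292.3⁴).
T⁴ − T₀⁴ = 2.67723×10¹² − 7.29987×10⁹ = 2.66993×10¹² K⁴, so P_net = 432 W.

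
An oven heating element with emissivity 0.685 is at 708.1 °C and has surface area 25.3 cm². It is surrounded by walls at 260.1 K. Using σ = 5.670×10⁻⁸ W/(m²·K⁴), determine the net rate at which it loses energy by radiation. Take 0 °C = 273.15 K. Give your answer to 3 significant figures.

Net loss ≈ 90.6 W

T = 708.1 °C + 273.15 = 981.25 K.
Area A = 25.3 cm² = 2.53×10⁻³ m².
Net radiated power P_net = εσA(T⁴ − T₀⁴) = 0.685×5.670×10⁻⁸×2.53×10⁻³×(981.25⁴ − 260.1⁴).
T⁴ − T₀⁴ = 9.27083×10¹¹ − 4.57679×10⁹ = 9.22506×10¹¹ K⁴, so P_net = 90.6 W.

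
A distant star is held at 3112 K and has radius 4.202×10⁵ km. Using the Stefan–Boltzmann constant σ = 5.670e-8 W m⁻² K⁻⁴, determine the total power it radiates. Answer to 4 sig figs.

Surface area A = 4πR² = 4π(4.202×10⁸ m)² = 2.21882×10¹⁸ m².
P = σAT⁴ = 5.670×10⁻⁸ × 2.21882×10¹⁸ × (3112)⁴ = 1.180×10²⁵ W.

P ≈ 1.180×10²⁵ W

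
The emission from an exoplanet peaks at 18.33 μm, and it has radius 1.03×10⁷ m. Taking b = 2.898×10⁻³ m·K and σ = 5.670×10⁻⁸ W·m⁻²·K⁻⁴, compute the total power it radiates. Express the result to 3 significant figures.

Wien's law: T = b/λ_max = 2.898×10⁻³/1.833×10⁻⁵ = 158.101 K.
Surface area A = 4πR² = 4π(1.03×10⁷ m)² = 1.33317×10¹⁵ m².
Then P = σAT⁴ = 5.670×10⁻⁸×1.33317×10¹⁵×(158.101)⁴ = 4.72×10¹⁶ W.

P ≈ 4.72×10¹⁶ W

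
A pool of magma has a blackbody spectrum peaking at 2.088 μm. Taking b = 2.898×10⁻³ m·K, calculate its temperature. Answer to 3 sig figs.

T ≈ 1.39×10³ K

Wien's law gives T = b/λ_max = (2.898×10⁻³ m·K)/(2.088×10⁻⁶ m) = 1.39×10³ K.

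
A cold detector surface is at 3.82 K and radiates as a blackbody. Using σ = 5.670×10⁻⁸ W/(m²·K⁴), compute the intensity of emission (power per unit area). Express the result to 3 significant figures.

Stefan–Boltzmann: I = σT⁴ = 5.670×10⁻⁸ × (3.82)⁴ = 1.21×10⁻⁵ W/m².

I ≈ 1.21×10⁻⁵ W/m²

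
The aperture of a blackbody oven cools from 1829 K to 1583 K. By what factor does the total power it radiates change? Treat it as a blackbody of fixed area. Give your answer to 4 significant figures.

P ∝ T⁴, so P₂/P₁ = (T₂/T₁)⁴ = (1583/1829)⁴ = (0.865500)⁴ = 0.5611.

P₂/P₁ ≈ 0.5611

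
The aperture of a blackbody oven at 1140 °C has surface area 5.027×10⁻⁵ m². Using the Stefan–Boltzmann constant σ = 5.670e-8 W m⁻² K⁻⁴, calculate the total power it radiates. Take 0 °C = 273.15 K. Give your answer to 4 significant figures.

T = 1140 °C + 273.15 = 1413.15 K.
Area A = 5.027×10⁻⁵ m².
P = σAT⁴ = 5.670×10⁻⁸ × 5.027×10⁻⁵ × (1413.15)⁴ = 11.37 W.

P ≈ 11.37 W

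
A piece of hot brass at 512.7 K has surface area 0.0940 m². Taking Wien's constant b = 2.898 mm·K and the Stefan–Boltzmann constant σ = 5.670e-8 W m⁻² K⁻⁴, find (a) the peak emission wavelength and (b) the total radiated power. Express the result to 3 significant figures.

λ_max ≈ 5.65 μm; P ≈ 368 W

(a) λ_max = b/T = 2.898×10⁻³/512.7 = 5.652×10⁻⁶ m = 5.65 μm.
Area A = 0.0940 m².
(b) P = σAT⁴ = 5.670×10⁻⁸×0.0940×(512.7)⁴ = 368 W.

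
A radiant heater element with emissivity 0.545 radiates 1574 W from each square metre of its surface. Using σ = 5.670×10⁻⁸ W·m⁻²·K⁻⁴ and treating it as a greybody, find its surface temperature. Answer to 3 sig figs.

I = εσT⁴, so T = (I/εσ)^(1/4) = (1574/(0.545×5.670×10⁻⁸))^(1/4) = 475 K.

T ≈ 475 K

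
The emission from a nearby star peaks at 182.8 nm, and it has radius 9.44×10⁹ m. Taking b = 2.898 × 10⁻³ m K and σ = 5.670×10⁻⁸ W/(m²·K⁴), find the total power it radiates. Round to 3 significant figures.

P ≈ 4.01×10³⁰ W

Wien's law: T = b/λ_max = 2.898×10⁻³/1.828×10⁻⁷ = 15853.4 K.
Surface area A = 4πR² = 4π(9.44×10⁹ m)² = 1.11983×10²¹ m².
Then P = σAT⁴ = 5.670×10⁻⁸×1.11983×10²¹×(15853.4)⁴ = 4.01×10³⁰ W.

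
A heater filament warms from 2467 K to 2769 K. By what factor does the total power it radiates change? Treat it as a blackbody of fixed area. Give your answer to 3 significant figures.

P₂/P₁ ≈ 1.59

P ∝ T⁴, so P₂/P₁ = (T₂/T₁)⁴ = (2769/2467)⁴ = (1.12242)⁴ = 1.59.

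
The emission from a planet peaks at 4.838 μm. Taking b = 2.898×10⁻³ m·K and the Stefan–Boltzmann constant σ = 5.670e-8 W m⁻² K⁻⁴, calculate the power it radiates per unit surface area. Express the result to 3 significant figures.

I ≈ 7.30×10³ W/m²

Wien's law: T = b/λ_max = 2.898×10⁻³/4.838×10⁻⁶ = 599.008 K.
Then I = σT⁴ = 5.670×10⁻⁸×(599.008)⁴ = 7.30×10³ W/m².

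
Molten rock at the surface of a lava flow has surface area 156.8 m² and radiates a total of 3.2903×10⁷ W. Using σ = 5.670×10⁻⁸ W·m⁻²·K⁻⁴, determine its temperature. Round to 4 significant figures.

T ≈ 1387 K

Area A = 156.8 m².
P = σAT⁴ ⇒ T = (P/(σA))^(1/4) = (3.2903×10⁷/(5.670×10⁻⁸×156.8))^(1/4) = 1387 K.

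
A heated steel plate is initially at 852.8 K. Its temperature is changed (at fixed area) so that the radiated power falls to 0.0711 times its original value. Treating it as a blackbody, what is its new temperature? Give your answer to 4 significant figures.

T₂ ≈ 440.4 K

P ∝ T⁴, so T₂/T₁ = (P₂/P₁)^(1/4) = (0.0711)^(1/4) = 0.516378.
T₂ = 852.8 × 0.516378 = 440.4 K.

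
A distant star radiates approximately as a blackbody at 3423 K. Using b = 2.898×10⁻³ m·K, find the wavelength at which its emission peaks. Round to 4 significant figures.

Wien's displacement law: λ_max = b/T = (2.898×10⁻³ m·K)/(3423 K) = 8.4663×10⁻⁷ m.
That is 0.8466 μm, in the infrared range.

λ_max ≈ 0.8466 μm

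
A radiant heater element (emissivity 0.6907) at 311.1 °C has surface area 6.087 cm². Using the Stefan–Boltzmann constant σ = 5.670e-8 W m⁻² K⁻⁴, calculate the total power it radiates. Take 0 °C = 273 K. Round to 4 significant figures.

P ≈ 2.775 W

T = 311.1 °C + 273 = 584.1 K.
Area A = 6.087 cm² = 6.087×10⁻⁴ m².
P = εσAT⁴ = 0.6907 × 5.670×10⁻⁸ × 6.087×10⁻⁴ × (584.1)⁴ = 2.775 W.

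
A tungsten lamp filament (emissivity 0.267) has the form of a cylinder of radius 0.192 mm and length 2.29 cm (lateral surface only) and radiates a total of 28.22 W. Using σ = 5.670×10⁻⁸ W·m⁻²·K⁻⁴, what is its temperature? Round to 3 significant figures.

T ≈ 2.87×10³ K

Lateral area A = 2πrL = 2π×1.92×10⁻⁴×0.0229 = 2.76259×10⁻⁵ m².
P = εσAT⁴ ⇒ T = (P/(εσA))^(1/4) = (28.22/(0.267×5.670×10⁻⁸×2.76259×10⁻⁵))^(1/4) = 2.87×10³ K.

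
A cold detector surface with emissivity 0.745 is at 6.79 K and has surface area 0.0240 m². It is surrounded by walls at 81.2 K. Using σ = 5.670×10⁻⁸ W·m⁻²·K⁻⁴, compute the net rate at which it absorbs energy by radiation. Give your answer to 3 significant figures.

Area A = 0.0240 m².
Net radiated power P_net = εσA(T⁴ − T₀⁴) = 0.745×5.670×10⁻⁸×0.0240×(6.79⁴ − 81.2⁴).
T⁴ − T₀⁴ = 2125.59 − 4.34735×10⁷ = -4.34714×10⁷ K⁴, so P_net = -0.0441 W — negative, meaning a net gain of 0.0441 W.

Net gain ≈ 0.0441 W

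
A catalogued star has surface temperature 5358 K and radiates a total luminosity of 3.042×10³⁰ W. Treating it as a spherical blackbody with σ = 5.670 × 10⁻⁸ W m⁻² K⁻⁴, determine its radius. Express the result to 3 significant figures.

L = 4πR²σT⁴ ⇒ R = √(L/(4πσT⁴)).
σT⁴ = 4.67298×10⁷ W/m², so R = √(3.042×10³⁰/(4π×4.67298×10⁷)) = 7.20×10¹⁰ m.

R ≈ 7.20×10¹⁰ m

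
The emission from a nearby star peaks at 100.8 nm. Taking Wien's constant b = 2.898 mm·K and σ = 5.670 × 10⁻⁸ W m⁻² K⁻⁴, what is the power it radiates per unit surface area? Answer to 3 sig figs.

Wien's law: T = b/λ_max = 2.898×10⁻³/1.008×10⁻⁷ = 28750.0 K.
Then I = σT⁴ = 5.670×10⁻⁸×(28750.0)⁴ = 3.87×10¹⁰ W/m².

I ≈ 3.87×10¹⁰ W/m²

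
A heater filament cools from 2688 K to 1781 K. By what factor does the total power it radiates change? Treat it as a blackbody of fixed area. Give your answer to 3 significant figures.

P₂/P₁ ≈ 0.193

P ∝ T⁴, so P₂/P₁ = (T₂/T₁)⁴ = (1781/2688)⁴ = (0.662574)⁴ = 0.193.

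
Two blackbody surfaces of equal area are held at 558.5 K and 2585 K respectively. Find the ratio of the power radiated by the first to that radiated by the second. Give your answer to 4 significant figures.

With equal areas, P₁/P₂ = (T₁/T₂)⁴ = (558.5/2585)⁴ = 2.179×10⁻³.

P₁/P₂ ≈ 2.179×10⁻³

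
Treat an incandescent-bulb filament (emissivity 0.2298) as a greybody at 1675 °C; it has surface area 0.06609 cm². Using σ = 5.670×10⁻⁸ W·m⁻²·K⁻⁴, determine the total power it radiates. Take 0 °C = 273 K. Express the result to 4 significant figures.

P ≈ 1.240 W

T = 1675 °C + 273 = 1948 K.
Area A = 0.06609 cm² = 6.609×10⁻⁶ m².
P = εσAT⁴ = 0.2298 × 5.670×10⁻⁸ × 6.609×10⁻⁶ × (1948)⁴ = 1.240 W.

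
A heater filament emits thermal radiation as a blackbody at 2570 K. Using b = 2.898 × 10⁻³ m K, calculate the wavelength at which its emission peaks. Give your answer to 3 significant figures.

λ_max ≈ 1.13 μm

Wien's displacement law: λ_max = b/T = (2.898×10⁻³ m·K)/(2570 K) = 1.128×10⁻⁶ m.
That is 1.13 μm, in the infrared range.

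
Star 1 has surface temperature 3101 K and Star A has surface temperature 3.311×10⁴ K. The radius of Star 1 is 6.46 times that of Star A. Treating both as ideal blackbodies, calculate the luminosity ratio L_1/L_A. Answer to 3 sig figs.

L_1/L_A ≈ 3.21×10⁻³

L ∝ R²T⁴, so L_1/L_A = (R_1/R_A)²(T_1/T_A)⁴ = (6.46)² × (3101/3.311×10⁴)⁴ = 41.7316 × 7.69432×10⁻⁵ = 3.21×10⁻³.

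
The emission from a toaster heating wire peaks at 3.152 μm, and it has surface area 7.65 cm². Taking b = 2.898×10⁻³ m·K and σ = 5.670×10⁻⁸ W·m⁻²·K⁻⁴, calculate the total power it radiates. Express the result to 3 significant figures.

P ≈ 31.0 W

Wien's law: T = b/λ_max = 2.898×10⁻³/3.152×10⁻⁶ = 919.416 K.
Area A = 7.65 cm² = 7.65×10⁻⁴ m².
Then P = σAT⁴ = 5.670×10⁻⁸×7.65×10⁻⁴×(919.416)⁴ = 31.0 W.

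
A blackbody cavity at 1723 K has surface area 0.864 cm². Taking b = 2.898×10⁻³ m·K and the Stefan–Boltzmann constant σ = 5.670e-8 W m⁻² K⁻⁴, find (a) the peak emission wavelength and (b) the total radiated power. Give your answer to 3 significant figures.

(a) λ_max = b/T = 2.898×10⁻³/1723 = 1.682×10⁻⁶ m = 1.68×10³ nm.
Area A = 0.864 cm² = 8.64×10⁻⁵ m².
(b) P = σAT⁴ = 5.670×10⁻⁸×8.64×10⁻⁵×(1723)⁴ = 43.2 W.

λ_max ≈ 1.68×10³ nm; P ≈ 43.2 W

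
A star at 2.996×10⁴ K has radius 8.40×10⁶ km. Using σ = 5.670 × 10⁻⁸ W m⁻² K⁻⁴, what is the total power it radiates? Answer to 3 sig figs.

P ≈ 4.05×10³¹ W

Surface area A = 4πR² = 4π(8.40×10⁹ m)² = 8.86683×10²⁰ m².
P = σAT⁴ = 5.670×10⁻⁸ × 8.86683×10²⁰ × (2.996×10⁴)⁴ = 4.05×10³¹ W.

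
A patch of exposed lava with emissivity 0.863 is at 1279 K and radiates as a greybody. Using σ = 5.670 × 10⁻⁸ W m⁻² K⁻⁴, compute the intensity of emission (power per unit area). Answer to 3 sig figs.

I ≈ 1.31×10⁵ W/m²

Stefan–Boltzmann: I = εσT⁴ = 0.863 × 5.670×10⁻⁸ × (1279)⁴ = 1.31×10⁵ W/m².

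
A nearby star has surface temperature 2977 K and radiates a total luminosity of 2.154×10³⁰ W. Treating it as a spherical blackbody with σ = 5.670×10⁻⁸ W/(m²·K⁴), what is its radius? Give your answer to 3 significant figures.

R ≈ 1.96×10¹¹ m

L = 4πR²σT⁴ ⇒ R = √(L/(4πσT⁴)).
σT⁴ = 4.45347×10⁶ W/m², so R = √(2.154×10³⁰/(4π×4.45347×10⁶)) = 1.96×10¹¹ m.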